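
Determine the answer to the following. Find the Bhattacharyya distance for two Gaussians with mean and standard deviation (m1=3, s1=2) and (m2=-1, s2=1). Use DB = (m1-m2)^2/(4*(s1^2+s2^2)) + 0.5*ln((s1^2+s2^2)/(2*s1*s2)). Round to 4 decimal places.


Bhattacharyya distance between two Gaussians:
DB = (m1-m2)^2/(4*(s1^2+s2^2)) + (1/2)*ln((s1^2+s2^2)/(2*s1*s2)).
(m1-m2)^2 = (4)^2 = 16.
s1^2+s2^2 = 4 + 1 = 5.
term1 = 16/20 = 0.8.
term2 = 0.5*ln(5/4.0) = 0.111572.
DB = 0.8 + 0.111572 = 0.9116

0.9116


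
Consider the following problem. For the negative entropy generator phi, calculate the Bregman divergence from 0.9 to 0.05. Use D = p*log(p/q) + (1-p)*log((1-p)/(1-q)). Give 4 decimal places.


Bregman divergence with negative entropy generator:
D = p*log(p/q) + (1-p)*log((1-p)/(1-q)).
p = 0.9, q = 0.05.
p*log(p/q) = 0.9*log(0.9/0.05) = 2.601335.
(1-p)*log((1-p)/(1-q)) = 0.1*log(0.1/0.95) = -0.225129.
D = 2.601335 + -0.225129 = 2.3762

2.3762


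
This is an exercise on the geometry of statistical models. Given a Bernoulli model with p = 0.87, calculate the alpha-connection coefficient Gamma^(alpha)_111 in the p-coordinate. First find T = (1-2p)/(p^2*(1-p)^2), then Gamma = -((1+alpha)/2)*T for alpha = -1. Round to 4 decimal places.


Skewness (Amari-Chentsov) tensor: T = (1-2p)/(p^2*(1-p)^2).
p = 0.87, 1-2p = -0.74, p^2 = 0.7569, (1-p)^2 = 0.0169.
T = -0.74/(0.7569 * 0.0169) = -57.850419.
In the p-coordinate, Gamma^(alpha) = Gamma^(0) - (alpha/2)*T with Gamma^(0) = (1/2)*g'(p) = -T/2,
so Gamma^(alpha) = -((1+alpha)/2)*T.
alpha = -1, -(1+alpha)/2 = 0.0.
Gamma = 0.0 * -57.850419 = 0.0000

0.0000


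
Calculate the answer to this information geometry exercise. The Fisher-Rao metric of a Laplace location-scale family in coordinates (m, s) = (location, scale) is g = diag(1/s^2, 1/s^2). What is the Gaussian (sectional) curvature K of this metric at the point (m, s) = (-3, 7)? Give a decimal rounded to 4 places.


The metric has the form g = (A dm^2 + B ds^2)/s^2 with A = 1, B = 1.
Substitute u = sqrt(A/B)*m: g = B*(du^2 + ds^2)/s^2, i.e. B times the
Poincare upper half-plane metric, which has constant Gaussian curvature -1.
Scaling a 2D metric by a constant c divides the Gaussian curvature by c,
so K = -1/B = -1/(1) = -1.0000 everywhere (the point (m, s) = (-3, 7) is irrelevant:
the curvature is constant).
The requested Gaussian curvature is K = -1.0000.

-1.0000


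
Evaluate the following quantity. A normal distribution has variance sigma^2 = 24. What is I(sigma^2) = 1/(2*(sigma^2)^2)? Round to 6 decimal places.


Fisher information for variance: I(sigma^2) = 1/(2*sigma^4).
sigma^2 = 24, so sigma^4 = 576.
I = 1/(2*576) = 1/1152 = 0.000868

0.000868


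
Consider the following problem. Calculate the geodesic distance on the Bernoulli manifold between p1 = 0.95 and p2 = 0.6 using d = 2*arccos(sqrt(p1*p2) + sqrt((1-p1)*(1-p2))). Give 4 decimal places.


Geodesic distance on Bernoulli manifold:
d(p1,p2) = 2*arccos(sqrt(p1*p2) + sqrt((1-p1)*(1-p2))).
sqrt(p1*p2) = sqrt(0.95*0.6) = 0.754983.
sqrt((1-p1)*(1-p2)) = sqrt(0.05*0.4) = 0.141421.
arg = 0.754983 + 0.141421 = 0.896405.
d = 2*arccos(0.896405) = 0.9184

0.9184


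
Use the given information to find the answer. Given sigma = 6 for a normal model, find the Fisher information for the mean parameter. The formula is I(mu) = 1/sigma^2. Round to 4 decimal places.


The Fisher information for the mean of a normal distribution is I(mu) = 1/sigma^2.
sigma = 6, so sigma^2 = 36.
I(mu) = 1/36 = 0.0278

0.0278


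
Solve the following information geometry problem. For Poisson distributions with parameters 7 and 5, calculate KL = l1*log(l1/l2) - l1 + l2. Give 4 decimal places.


KL divergence for Poisson:
KL = l1*log(l1/l2) - l1 + l2.
l1 = 7, l2 = 5.
log(7/5) = 0.336472.
l1*log(l1/l2) = 7 * 0.336472 = 2.355306.
KL = 2.355306 - 7 + 5 = 0.3553

0.3553


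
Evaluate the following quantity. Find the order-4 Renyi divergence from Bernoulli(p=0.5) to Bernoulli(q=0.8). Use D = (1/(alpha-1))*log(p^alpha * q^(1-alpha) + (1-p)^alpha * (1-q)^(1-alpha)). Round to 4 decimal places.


Renyi divergence of order alpha between Bernoulli distributions:
D = (1/(alpha-1))*log(p^alpha * q^(1-alpha) + (1-p)^alpha * (1-q)^(1-alpha)).
alpha = 4, p = 0.5, q = 0.8.
p^alpha * q^(1-alpha) = 0.5^4 * 0.8^-3 = 0.12207.
(1-p)^alpha * (1-q)^(1-alpha) = 0.5^4 * 0.2^-3 = 7.8125.
sum = 0.12207 + 7.8125 = 7.93457.
D = (1/3)*log(7.93457) = 0.6904

0.6904


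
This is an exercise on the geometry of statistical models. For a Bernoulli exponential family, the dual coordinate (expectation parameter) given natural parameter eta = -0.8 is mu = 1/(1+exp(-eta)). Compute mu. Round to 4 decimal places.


Dual coordinate (expectation parameter) for Bernoulli:
mu = 1/(1+exp(-eta)).
eta = -0.8.
exp(-eta) = exp(0.8) = 2.225541.
mu = 1/(1+2.225541) = 0.3100

0.3100


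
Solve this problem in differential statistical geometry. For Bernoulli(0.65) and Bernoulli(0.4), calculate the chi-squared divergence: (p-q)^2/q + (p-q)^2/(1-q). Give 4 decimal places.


Chi-squared divergence between Bernoulli distributions:
chi^2 = (p-q)^2/q + (p-q)^2/(1-q).
p = 0.65, q = 0.4, p-q = 0.25.
(p-q)^2 = 0.0625.
term1 = 0.0625/0.4 = 0.15625.
term2 = 0.0625/0.6 = 0.104167.
chi^2 = 0.15625 + 0.104167 = 0.2604

0.2604


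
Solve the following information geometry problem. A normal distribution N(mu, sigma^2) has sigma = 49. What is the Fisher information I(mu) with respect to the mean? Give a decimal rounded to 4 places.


The Fisher information for the mean of a normal distribution is I(mu) = 1/sigma^2.
sigma = 49, so sigma^2 = 2401.
I(mu) = 1/2401 = 0.0004

0.0004


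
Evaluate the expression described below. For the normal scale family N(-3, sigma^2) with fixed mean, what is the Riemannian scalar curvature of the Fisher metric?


This family has a single free parameter, so its statistical manifold
is 1-dimensional. The Riemann curvature tensor of any 1-dimensional
Riemannian manifold vanishes identically, so R = 0.

0


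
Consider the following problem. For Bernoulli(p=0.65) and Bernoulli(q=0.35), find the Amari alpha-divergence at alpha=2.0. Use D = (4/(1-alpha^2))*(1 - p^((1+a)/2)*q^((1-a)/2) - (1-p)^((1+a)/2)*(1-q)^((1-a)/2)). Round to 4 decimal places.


Amari alpha-divergence:
D = (4/(1-alpha^2))*(1 - p^((1+a)/2)*q^((1-a)/2) - (1-p)^((1+a)/2)*(1-q)^((1-a)/2)).
alpha = 2.0, p = 0.65, q = 0.35.
e1 = (1+alpha)/2 = 1.5, e2 = (1-alpha)/2 = -0.5.
t1 = p^e1 * q^e2 = 0.65^1.5 * 0.35^-0.5 = 0.885801.
t2 = (1-p)^e1 * (1-q)^e2 = 0.35^1.5 * 0.65^-0.5 = 0.25683.
4/(1-alpha^2) = -1.333333.
D = -1.333333*(1 - 0.885801 - 0.25683) = 0.1902

0.1902


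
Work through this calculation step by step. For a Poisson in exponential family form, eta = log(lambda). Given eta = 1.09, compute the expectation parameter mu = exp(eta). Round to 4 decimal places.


Expectation parameter for Poisson exponential family:
mu = exp(eta).
eta = 1.09.
mu = exp(1.09) = 2.9743

2.9743


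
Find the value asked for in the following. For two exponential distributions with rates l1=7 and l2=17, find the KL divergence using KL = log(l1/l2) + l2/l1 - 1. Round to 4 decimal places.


KL divergence for exponential family:
KL = log(l1/l2) + l2/l1 - 1.
log(7/17) = -0.887303.
17/7 = 2.428571.
KL = -0.887303 + 2.428571 - 1 = 0.5413

0.5413


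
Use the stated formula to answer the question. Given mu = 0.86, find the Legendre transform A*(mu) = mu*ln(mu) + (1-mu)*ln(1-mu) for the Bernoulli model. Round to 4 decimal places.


Legendre transform for Bernoulli:
A*(mu) = mu*log(mu) + (1-mu)*log(1-mu).
mu = 0.86, 1-mu = 0.14.
mu*log(mu) = 0.86*log(0.86) = -0.129708.
(1-mu)*log(1-mu) = 0.14*log(0.14) = -0.275256.
A* = -0.129708 + -0.275256 = -0.4050

-0.4050


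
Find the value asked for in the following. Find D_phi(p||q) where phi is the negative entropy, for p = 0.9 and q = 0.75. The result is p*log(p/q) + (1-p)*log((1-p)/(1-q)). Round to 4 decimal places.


Bregman divergence with negative entropy generator:
D = p*log(p/q) + (1-p)*log((1-p)/(1-q)).
p = 0.9, q = 0.75.
p*log(p/q) = 0.9*log(0.9/0.75) = 0.164089.
(1-p)*log((1-p)/(1-q)) = 0.1*log(0.1/0.25) = -0.091629.
D = 0.164089 + -0.091629 = 0.0725

0.0725


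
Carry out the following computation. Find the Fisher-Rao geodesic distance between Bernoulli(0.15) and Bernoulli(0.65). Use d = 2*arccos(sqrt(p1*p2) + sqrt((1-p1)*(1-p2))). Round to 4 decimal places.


Geodesic distance on Bernoulli manifold:
d(p1,p2) = 2*arccos(sqrt(p1*p2) + sqrt((1-p1)*(1-p2))).
sqrt(p1*p2) = sqrt(0.15*0.65) = 0.31225.
sqrt((1-p1)*(1-p2)) = sqrt(0.85*0.35) = 0.545436.
arg = 0.31225 + 0.545436 = 0.857686.
d = 2*arccos(0.857686) = 1.0801

1.0801


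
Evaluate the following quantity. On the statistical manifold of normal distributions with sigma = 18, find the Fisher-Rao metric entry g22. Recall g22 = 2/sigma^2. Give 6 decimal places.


For the 2-parameter normal family, the Fisher metric has:
  g11 = 1/sigma^2, g22 = 2/sigma^2.
sigma = 18, sigma^2 = 324.
g22 = 0.006173

0.006173


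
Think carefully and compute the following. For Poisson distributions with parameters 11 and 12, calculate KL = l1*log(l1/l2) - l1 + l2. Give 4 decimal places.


KL divergence for Poisson:
KL = l1*log(l1/l2) - l1 + l2.
l1 = 11, l2 = 12.
log(11/12) = -0.087011.
l1*log(l1/l2) = 11 * -0.087011 = -0.957125.
KL = -0.957125 - 11 + 12 = 0.0429

0.0429


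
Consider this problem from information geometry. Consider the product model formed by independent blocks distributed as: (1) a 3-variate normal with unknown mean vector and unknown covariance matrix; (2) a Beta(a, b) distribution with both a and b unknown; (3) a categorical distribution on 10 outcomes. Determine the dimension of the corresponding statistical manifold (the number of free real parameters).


The dimension of a statistical manifold equals the number of free
(independent) real parameters of the model. For a product of independent
blocks the parameter counts add.
- 3-variate normal: 3 (mean) + 3*4/2 = 6 (symmetric covariance) = 9.
- Beta (a, b): 2.
- categorical on 10 outcomes (probabilities sum to 1): 10-1 = 9.
Total = 9 + 2 + 9 = 20.
Dimension = 20

20


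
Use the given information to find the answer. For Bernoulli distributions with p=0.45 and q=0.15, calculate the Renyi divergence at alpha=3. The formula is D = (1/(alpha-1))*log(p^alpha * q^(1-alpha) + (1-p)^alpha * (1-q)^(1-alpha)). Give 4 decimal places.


Renyi divergence of order alpha between Bernoulli distributions:
D = (1/(alpha-1))*log(p^alpha * q^(1-alpha) + (1-p)^alpha * (1-q)^(1-alpha)).
alpha = 3, p = 0.45, q = 0.15.
p^alpha * q^(1-alpha) = 0.45^3 * 0.15^-2 = 4.05.
(1-p)^alpha * (1-q)^(1-alpha) = 0.55^3 * 0.85^-2 = 0.230277.
sum = 4.05 + 0.230277 = 4.280277.
D = (1/2)*log(4.280277) = 0.7270

0.7270


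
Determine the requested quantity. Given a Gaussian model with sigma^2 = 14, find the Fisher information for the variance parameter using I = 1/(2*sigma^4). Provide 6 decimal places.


Fisher information for variance: I(sigma^2) = 1/(2*sigma^4).
sigma^2 = 14, so sigma^4 = 196.
I = 1/(2*196) = 1/392 = 0.002551

0.002551


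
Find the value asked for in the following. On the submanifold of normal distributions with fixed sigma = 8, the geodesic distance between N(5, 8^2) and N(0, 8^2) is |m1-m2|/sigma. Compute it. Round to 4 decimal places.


On the fixed-variance normal subfamily, geodesic distance = |m1-m2|/sigma.
|5 - 0| = 5.
sigma = 8.
d = 5/8 = 0.6250

0.6250


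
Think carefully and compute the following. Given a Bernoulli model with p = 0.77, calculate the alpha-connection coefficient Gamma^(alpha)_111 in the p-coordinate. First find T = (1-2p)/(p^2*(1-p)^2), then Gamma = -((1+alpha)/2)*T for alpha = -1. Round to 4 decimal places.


Skewness (Amari-Chentsov) tensor: T = (1-2p)/(p^2*(1-p)^2).
p = 0.77, 1-2p = -0.54, p^2 = 0.5929, (1-p)^2 = 0.0529.
T = -0.54/(0.5929 * 0.0529) = -17.216967.
In the p-coordinate, Gamma^(alpha) = Gamma^(0) - (alpha/2)*T with Gamma^(0) = (1/2)*g'(p) = -T/2,
so Gamma^(alpha) = -((1+alpha)/2)*T.
alpha = -1, -(1+alpha)/2 = 0.0.
Gamma = 0.0 * -17.216967 = 0.0000

0.0000


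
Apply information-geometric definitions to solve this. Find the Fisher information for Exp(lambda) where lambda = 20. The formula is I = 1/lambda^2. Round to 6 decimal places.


Fisher information for exponential: I(lambda) = 1/lambda^2.
lambda = 20, lambda^2 = 400.
I = 1/400 = 0.002500

0.002500


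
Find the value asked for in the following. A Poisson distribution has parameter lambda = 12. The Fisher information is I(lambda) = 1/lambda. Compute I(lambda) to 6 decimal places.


Fisher information for Poisson: I(lambda) = 1/lambda.
lambda = 12.
I(lambda) = 1/12 = 0.083333

0.083333


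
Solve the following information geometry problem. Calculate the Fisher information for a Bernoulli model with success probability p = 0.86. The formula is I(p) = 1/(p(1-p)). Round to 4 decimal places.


For Bernoulli(p), Fisher information is I(p) = 1/(p*(1-p)).
p = 0.86, 1-p = 0.14.
p*(1-p) = 0.1204.
I(p) = 1/0.1204 = 8.3056

8.3056


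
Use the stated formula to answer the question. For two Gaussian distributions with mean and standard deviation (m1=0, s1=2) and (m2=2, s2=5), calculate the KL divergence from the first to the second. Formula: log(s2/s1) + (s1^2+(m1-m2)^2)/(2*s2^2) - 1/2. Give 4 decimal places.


KL divergence between normal distributions:
KL = log(s2/s1) + (s1^2 + (m1-m2)^2)/(2*s2^2) - 1/2.
log(5/2) = 0.916291.
(2^2 + (0-2)^2)/(2*5^2) = (4 + 4)/50 = 0.16.
KL = 0.916291 + 0.16 - 0.5 = 0.5763

0.5763


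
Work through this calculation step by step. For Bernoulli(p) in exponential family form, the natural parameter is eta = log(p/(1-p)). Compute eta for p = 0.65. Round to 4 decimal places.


Natural parameter for Bernoulli: eta = log(p/(1-p)).
p = 0.65, 1-p = 0.35.
p/(1-p) = 1.857143.
eta = log(1.857143) = 0.6190

0.6190


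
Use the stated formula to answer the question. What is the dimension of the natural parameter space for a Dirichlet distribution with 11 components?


Exponential family dimension calculation:
Dirichlet with 11 components has 11 natural parameters.

11


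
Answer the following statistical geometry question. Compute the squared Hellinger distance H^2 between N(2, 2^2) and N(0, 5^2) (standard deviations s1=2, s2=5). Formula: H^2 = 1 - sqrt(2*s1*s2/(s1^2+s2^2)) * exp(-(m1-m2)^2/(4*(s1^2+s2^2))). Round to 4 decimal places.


Squared Hellinger distance for Gaussians:
H^2 = 1 - sqrt(2*s1*s2/(s1^2+s2^2)) * exp(-(m1-m2)^2/(4*(s1^2+s2^2))).
s1^2 = 4, s2^2 = 25, s1^2+s2^2 = 29.
sqrt(2*2*5/(29)) = 0.830455.
(m1-m2)^2 = (2)^2 = 4.
exp(-4/(4*29)) = exp(-0.034483) = 0.966105.
H^2 = 1 - 0.830455*0.966105 = 0.1977

0.1977


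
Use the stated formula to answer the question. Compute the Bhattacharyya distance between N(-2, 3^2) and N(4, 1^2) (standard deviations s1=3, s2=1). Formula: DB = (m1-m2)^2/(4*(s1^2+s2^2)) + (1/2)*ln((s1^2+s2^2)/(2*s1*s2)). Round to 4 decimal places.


Bhattacharyya distance between two Gaussians:
DB = (m1-m2)^2/(4*(s1^2+s2^2)) + (1/2)*ln((s1^2+s2^2)/(2*s1*s2)).
(m1-m2)^2 = (-6)^2 = 36.
s1^2+s2^2 = 9 + 1 = 10.
term1 = 36/40 = 0.9.
term2 = 0.5*ln(10/6.0) = 0.255413.
DB = 0.9 + 0.255413 = 1.1554

1.1554


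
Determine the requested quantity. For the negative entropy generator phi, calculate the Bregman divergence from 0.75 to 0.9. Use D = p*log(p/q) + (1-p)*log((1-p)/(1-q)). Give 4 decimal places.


Bregman divergence with negative entropy generator:
D = p*log(p/q) + (1-p)*log((1-p)/(1-q)).
p = 0.75, q = 0.9.
p*log(p/q) = 0.75*log(0.75/0.9) = -0.136741.
(1-p)*log((1-p)/(1-q)) = 0.25*log(0.25/0.1) = 0.229073.
D = -0.136741 + 0.229073 = 0.0923

0.0923


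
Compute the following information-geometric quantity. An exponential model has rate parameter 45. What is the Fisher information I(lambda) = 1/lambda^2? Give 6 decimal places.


Fisher information for exponential: I(lambda) = 1/lambda^2.
lambda = 45, lambda^2 = 2025.
I = 1/2025 = 0.000494

0.000494


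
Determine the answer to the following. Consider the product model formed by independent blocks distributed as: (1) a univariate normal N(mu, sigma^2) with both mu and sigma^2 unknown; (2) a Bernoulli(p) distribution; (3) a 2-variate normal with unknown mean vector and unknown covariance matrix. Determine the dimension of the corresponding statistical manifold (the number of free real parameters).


The dimension of a statistical manifold equals the number of free
(independent) real parameters of the model. For a product of independent
blocks the parameter counts add.
- normal (mu, sigma^2): 2.
- Bernoulli (p): 1.
- 2-variate normal: 2 (mean) + 2*3/2 = 3 (symmetric covariance) = 5.
Total = 2 + 1 + 5 = 8.
Dimension = 8

8


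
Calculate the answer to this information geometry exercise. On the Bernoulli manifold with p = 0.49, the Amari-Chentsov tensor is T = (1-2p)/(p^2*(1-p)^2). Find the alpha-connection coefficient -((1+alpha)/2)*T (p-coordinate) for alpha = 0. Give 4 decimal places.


Skewness (Amari-Chentsov) tensor: T = (1-2p)/(p^2*(1-p)^2).
p = 0.49, 1-2p = 0.02, p^2 = 0.2401, (1-p)^2 = 0.2601.
T = 0.02/(0.2401 * 0.2601) = 0.320256.
In the p-coordinate, Gamma^(alpha) = Gamma^(0) - (alpha/2)*T with Gamma^(0) = (1/2)*g'(p) = -T/2,
so Gamma^(alpha) = -((1+alpha)/2)*T.
alpha = 0, -(1+alpha)/2 = -0.5.
Gamma = -0.5 * 0.320256 = -0.1601

-0.1601


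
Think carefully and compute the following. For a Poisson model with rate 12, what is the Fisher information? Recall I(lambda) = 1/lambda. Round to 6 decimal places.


Fisher information for Poisson: I(lambda) = 1/lambda.
lambda = 12.
I(lambda) = 1/12 = 0.083333

0.083333


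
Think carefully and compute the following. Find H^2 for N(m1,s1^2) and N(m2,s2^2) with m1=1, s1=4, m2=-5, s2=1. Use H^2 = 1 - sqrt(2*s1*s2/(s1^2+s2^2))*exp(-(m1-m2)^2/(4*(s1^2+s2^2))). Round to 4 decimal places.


Squared Hellinger distance for Gaussians:
H^2 = 1 - sqrt(2*s1*s2/(s1^2+s2^2)) * exp(-(m1-m2)^2/(4*(s1^2+s2^2))).
s1^2 = 16, s2^2 = 1, s1^2+s2^2 = 17.
sqrt(2*4*1/(17)) = 0.685994.
(m1-m2)^2 = (6)^2 = 36.
exp(-36/(4*17)) = exp(-0.529412) = 0.588951.
H^2 = 1 - 0.685994*0.588951 = 0.5960

0.5960


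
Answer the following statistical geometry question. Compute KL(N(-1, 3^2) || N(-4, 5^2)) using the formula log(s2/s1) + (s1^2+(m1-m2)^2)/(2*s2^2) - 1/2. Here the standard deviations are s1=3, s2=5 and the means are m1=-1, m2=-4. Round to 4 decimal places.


KL divergence between normal distributions:
KL = log(s2/s1) + (s1^2 + (m1-m2)^2)/(2*s2^2) - 1/2.
log(5/3) = 0.510826.
(3^2 + (-1--4)^2)/(2*5^2) = (9 + 9)/50 = 0.36.
KL = 0.510826 + 0.36 - 0.5 = 0.3708

0.3708


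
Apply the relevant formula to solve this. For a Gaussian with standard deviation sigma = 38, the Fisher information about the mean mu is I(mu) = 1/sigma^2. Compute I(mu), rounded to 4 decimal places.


The Fisher information for the mean of a normal distribution is I(mu) = 1/sigma^2.
sigma = 38, so sigma^2 = 1444.
I(mu) = 1/1444 = 0.0007

0.0007


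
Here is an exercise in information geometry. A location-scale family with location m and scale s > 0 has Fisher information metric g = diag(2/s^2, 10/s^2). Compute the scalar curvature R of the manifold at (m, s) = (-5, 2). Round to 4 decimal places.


The metric has the form g = (A dm^2 + B ds^2)/s^2 with A = 2, B = 10.
Substitute u = sqrt(A/B)*m: g = B*(du^2 + ds^2)/s^2, i.e. B times the
Poincare upper half-plane metric, which has constant Gaussian curvature -1.
Scaling a 2D metric by a constant c divides the Gaussian curvature by c,
so K = -1/B = -1/(10) = -0.1000 everywhere (the point (m, s) = (-5, 2) is irrelevant:
the curvature is constant).
Scalar curvature in dimension 2: R = 2K = -2/(10) = -0.2000.

-0.2000


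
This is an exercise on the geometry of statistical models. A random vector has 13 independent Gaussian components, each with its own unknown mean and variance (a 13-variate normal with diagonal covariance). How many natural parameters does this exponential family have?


Exponential family dimension calculation:
Each univariate normal has two natural parameters (mu/sigma^2 and -1/(2 sigma^2)).
With 13 independent components, dim = 2 * 13 = 26.

26


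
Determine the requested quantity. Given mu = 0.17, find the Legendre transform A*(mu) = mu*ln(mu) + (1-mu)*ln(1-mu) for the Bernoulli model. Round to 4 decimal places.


Legendre transform for Bernoulli:
A*(mu) = mu*log(mu) + (1-mu)*log(1-mu).
mu = 0.17, 1-mu = 0.83.
mu*log(mu) = 0.17*log(0.17) = -0.301233.
(1-mu)*log(1-mu) = 0.83*log(0.83) = -0.154654.
A* = -0.301233 + -0.154654 = -0.4559

-0.4559


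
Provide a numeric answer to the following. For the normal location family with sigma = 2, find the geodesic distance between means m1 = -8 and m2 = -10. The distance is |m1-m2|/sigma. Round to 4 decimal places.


On the fixed-variance normal subfamily, geodesic distance = |m1-m2|/sigma.
|-8 - -10| = 2.
sigma = 2.
d = 2/2 = 1.0000

1.0000


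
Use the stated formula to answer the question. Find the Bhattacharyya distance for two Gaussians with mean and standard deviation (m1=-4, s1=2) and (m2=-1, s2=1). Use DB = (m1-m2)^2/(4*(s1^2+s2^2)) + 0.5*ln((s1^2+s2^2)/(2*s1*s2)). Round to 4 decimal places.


Bhattacharyya distance between two Gaussians:
DB = (m1-m2)^2/(4*(s1^2+s2^2)) + (1/2)*ln((s1^2+s2^2)/(2*s1*s2)).
(m1-m2)^2 = (-3)^2 = 9.
s1^2+s2^2 = 4 + 1 = 5.
term1 = 9/20 = 0.45.
term2 = 0.5*ln(5/4.0) = 0.111572.
DB = 0.45 + 0.111572 = 0.5616

0.5616


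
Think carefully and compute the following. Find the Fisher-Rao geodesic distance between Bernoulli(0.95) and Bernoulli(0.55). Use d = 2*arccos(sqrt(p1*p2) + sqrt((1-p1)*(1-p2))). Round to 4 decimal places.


Geodesic distance on Bernoulli manifold:
d(p1,p2) = 2*arccos(sqrt(p1*p2) + sqrt((1-p1)*(1-p2))).
sqrt(p1*p2) = sqrt(0.95*0.55) = 0.722842.
sqrt((1-p1)*(1-p2)) = sqrt(0.05*0.45) = 0.15.
arg = 0.722842 + 0.15 = 0.872842.
d = 2*arccos(0.872842) = 1.0196

1.0196


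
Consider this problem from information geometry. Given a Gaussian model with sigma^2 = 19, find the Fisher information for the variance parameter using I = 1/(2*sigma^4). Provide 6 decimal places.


Fisher information for variance: I(sigma^2) = 1/(2*sigma^4).
sigma^2 = 19, so sigma^4 = 361.
I = 1/(2*361) = 1/722 = 0.001385

0.001385


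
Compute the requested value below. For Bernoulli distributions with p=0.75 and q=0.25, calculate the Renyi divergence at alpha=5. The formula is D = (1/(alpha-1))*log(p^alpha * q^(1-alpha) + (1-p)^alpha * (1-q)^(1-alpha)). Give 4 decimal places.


Renyi divergence of order alpha between Bernoulli distributions:
D = (1/(alpha-1))*log(p^alpha * q^(1-alpha) + (1-p)^alpha * (1-q)^(1-alpha)).
alpha = 5, p = 0.75, q = 0.25.
p^alpha * q^(1-alpha) = 0.75^5 * 0.25^-4 = 60.75.
(1-p)^alpha * (1-q)^(1-alpha) = 0.25^5 * 0.75^-4 = 0.003086.
sum = 60.75 + 0.003086 = 60.753086.
D = (1/4)*log(60.753086) = 1.0267

1.0267


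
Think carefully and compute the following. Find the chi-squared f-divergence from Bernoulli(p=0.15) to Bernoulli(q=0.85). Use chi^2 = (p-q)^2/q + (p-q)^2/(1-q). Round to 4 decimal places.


Chi-squared divergence between Bernoulli distributions:
chi^2 = (p-q)^2/q + (p-q)^2/(1-q).
p = 0.15, q = 0.85, p-q = -0.7.
(p-q)^2 = 0.49.
term1 = 0.49/0.85 = 0.576471.
term2 = 0.49/0.15 = 3.266667.
chi^2 = 0.576471 + 3.266667 = 3.8431

3.8431


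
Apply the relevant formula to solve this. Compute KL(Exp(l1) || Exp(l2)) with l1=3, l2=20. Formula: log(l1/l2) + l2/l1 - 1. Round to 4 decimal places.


KL divergence for exponential family:
KL = log(l1/l2) + l2/l1 - 1.
log(3/20) = -1.89712.
20/3 = 6.666667.
KL = -1.89712 + 6.666667 - 1 = 3.7695

3.7695


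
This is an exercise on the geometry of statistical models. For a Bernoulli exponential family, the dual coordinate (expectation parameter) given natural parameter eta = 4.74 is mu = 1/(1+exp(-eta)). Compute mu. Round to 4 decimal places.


Dual coordinate (expectation parameter) for Bernoulli:
mu = 1/(1+exp(-eta)).
eta = 4.74.
exp(-eta) = exp(-4.74) = 0.008739.
mu = 1/(1+0.008739) = 0.9913

0.9913


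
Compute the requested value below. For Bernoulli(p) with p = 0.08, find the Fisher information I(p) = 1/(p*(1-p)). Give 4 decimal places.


For Bernoulli(p), Fisher information is I(p) = 1/(p*(1-p)).
p = 0.08, 1-p = 0.92.
p*(1-p) = 0.0736.
I(p) = 1/0.0736 = 13.5870

13.5870


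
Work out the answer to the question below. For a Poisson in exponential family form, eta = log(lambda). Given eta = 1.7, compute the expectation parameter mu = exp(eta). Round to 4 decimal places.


Expectation parameter for Poisson exponential family:
mu = exp(eta).
eta = 1.7.
mu = exp(1.7) = 5.4739

5.4739


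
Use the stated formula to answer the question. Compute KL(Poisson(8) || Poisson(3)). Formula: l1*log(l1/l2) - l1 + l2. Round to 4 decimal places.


KL divergence for Poisson:
KL = l1*log(l1/l2) - l1 + l2.
l1 = 8, l2 = 3.
log(8/3) = 0.980829.
l1*log(l1/l2) = 8 * 0.980829 = 7.846634.
KL = 7.846634 - 8 + 3 = 2.8466

2.8466


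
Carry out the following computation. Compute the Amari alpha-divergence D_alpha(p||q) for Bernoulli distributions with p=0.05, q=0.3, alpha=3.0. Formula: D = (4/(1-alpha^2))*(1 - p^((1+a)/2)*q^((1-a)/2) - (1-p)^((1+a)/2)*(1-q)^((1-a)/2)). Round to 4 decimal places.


Amari alpha-divergence:
D = (4/(1-alpha^2))*(1 - p^((1+a)/2)*q^((1-a)/2) - (1-p)^((1+a)/2)*(1-q)^((1-a)/2)).
alpha = 3.0, p = 0.05, q = 0.3.
e1 = (1+alpha)/2 = 2.0, e2 = (1-alpha)/2 = -1.0.
t1 = p^e1 * q^e2 = 0.05^2.0 * 0.3^-1.0 = 0.008333.
t2 = (1-p)^e1 * (1-q)^e2 = 0.95^2.0 * 0.7^-1.0 = 1.289286.
4/(1-alpha^2) = -0.5.
D = -0.5*(1 - 0.008333 - 1.289286) = 0.1488

0.1488


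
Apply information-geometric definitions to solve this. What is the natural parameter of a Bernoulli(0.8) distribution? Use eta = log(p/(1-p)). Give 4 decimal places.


Natural parameter for Bernoulli: eta = log(p/(1-p)).
p = 0.8, 1-p = 0.2.
p/(1-p) = 4.0.
eta = log(4.0) = 1.3863

1.3863


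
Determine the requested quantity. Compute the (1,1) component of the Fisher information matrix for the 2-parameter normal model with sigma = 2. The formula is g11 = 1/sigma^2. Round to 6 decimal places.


For the 2-parameter normal family, the Fisher metric has:
  g11 = 1/sigma^2, g22 = 2/sigma^2.
sigma = 2, sigma^2 = 4.
g11 = 0.250000

0.250000


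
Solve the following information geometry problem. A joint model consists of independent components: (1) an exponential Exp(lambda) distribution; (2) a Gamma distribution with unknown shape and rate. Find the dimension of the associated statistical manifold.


The dimension of a statistical manifold equals the number of free
(independent) real parameters of the model. For a product of independent
blocks the parameter counts add.
- exponential (lambda): 1.
- Gamma (shape, rate): 2.
Total = 1 + 2 = 3.
Dimension = 3

3


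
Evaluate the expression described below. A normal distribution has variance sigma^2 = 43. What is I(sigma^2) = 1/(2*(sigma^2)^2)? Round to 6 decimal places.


Fisher information for variance: I(sigma^2) = 1/(2*sigma^4).
sigma^2 = 43, so sigma^4 = 1849.
I = 1/(2*1849) = 1/3698 = 0.000270

0.000270


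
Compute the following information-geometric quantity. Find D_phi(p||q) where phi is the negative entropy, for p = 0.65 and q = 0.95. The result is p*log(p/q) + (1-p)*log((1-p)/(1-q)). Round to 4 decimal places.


Bregman divergence with negative entropy generator:
D = p*log(p/q) + (1-p)*log((1-p)/(1-q)).
p = 0.65, q = 0.95.
p*log(p/q) = 0.65*log(0.65/0.95) = -0.246668.
(1-p)*log((1-p)/(1-q)) = 0.35*log(0.35/0.05) = 0.681069.
D = -0.246668 + 0.681069 = 0.4344

0.4344


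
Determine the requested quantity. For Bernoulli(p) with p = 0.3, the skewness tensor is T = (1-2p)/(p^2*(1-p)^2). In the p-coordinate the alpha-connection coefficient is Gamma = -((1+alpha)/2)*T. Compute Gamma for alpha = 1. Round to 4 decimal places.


Skewness (Amari-Chentsov) tensor: T = (1-2p)/(p^2*(1-p)^2).
p = 0.3, 1-2p = 0.4, p^2 = 0.09, (1-p)^2 = 0.49.
T = 0.4/(0.09 * 0.49) = 9.070295.
In the p-coordinate, Gamma^(alpha) = Gamma^(0) - (alpha/2)*T with Gamma^(0) = (1/2)*g'(p) = -T/2,
so Gamma^(alpha) = -((1+alpha)/2)*T.
alpha = 1, -(1+alpha)/2 = -1.0.
Gamma = -1.0 * 9.070295 = -9.0703

-9.0703


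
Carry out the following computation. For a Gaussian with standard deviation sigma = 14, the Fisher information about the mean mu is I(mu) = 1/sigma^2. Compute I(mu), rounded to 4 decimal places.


The Fisher information for the mean of a normal distribution is I(mu) = 1/sigma^2.
sigma = 14, so sigma^2 = 196.
I(mu) = 1/196 = 0.0051

0.0051


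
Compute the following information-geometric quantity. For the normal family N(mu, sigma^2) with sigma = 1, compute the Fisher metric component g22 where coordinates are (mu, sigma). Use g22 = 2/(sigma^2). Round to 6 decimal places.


For the 2-parameter normal family, the Fisher metric has:
  g11 = 1/sigma^2, g22 = 2/sigma^2.
sigma = 1, sigma^2 = 1.
g22 = 2.000000

2.000000


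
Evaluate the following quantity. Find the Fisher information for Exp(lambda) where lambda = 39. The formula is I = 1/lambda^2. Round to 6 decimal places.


Fisher information for exponential: I(lambda) = 1/lambda^2.
lambda = 39, lambda^2 = 1521.
I = 1/1521 = 0.000657

0.000657


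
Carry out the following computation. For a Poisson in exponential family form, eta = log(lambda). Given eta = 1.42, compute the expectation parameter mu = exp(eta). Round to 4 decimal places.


Expectation parameter for Poisson exponential family:
mu = exp(eta).
eta = 1.42.
mu = exp(1.42) = 4.1371

4.1371


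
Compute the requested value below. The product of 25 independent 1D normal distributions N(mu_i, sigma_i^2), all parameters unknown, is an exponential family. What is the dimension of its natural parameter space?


Exponential family dimension calculation:
Each univariate normal has two natural parameters (mu/sigma^2 and -1/(2 sigma^2)).
With 25 independent components, dim = 2 * 25 = 50.

50


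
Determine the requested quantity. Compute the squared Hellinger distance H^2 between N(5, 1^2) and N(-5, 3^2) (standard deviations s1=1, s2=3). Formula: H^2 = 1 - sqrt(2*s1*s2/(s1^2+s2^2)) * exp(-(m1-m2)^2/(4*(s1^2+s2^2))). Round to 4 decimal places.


Squared Hellinger distance for Gaussians:
H^2 = 1 - sqrt(2*s1*s2/(s1^2+s2^2)) * exp(-(m1-m2)^2/(4*(s1^2+s2^2))).
s1^2 = 1, s2^2 = 9, s1^2+s2^2 = 10.
sqrt(2*1*3/(10)) = 0.774597.
(m1-m2)^2 = (10)^2 = 100.
exp(-100/(4*10)) = exp(-2.5) = 0.082085.
H^2 = 1 - 0.774597*0.082085 = 0.9364

0.9364


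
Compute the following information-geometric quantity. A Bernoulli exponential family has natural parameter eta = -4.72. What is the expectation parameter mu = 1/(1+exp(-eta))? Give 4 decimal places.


Dual coordinate (expectation parameter) for Bernoulli:
mu = 1/(1+exp(-eta)).
eta = -4.72.
exp(-eta) = exp(4.72) = 112.168253.
mu = 1/(1+112.168253) = 0.0088

0.0088


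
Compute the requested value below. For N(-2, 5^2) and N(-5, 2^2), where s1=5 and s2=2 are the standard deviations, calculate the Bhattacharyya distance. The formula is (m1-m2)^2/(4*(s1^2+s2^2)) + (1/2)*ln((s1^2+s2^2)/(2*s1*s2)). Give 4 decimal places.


Bhattacharyya distance between two Gaussians:
DB = (m1-m2)^2/(4*(s1^2+s2^2)) + (1/2)*ln((s1^2+s2^2)/(2*s1*s2)).
(m1-m2)^2 = (3)^2 = 9.
s1^2+s2^2 = 25 + 4 = 29.
term1 = 9/116 = 0.077586.
term2 = 0.5*ln(29/20.0) = 0.185782.
DB = 0.077586 + 0.185782 = 0.2634

0.2634


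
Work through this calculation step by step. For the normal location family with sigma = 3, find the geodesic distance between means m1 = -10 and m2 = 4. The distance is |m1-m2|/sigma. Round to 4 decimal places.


On the fixed-variance normal subfamily, geodesic distance = |m1-m2|/sigma.
|-10 - 4| = 14.
sigma = 3.
d = 14/3 = 4.6667

4.6667


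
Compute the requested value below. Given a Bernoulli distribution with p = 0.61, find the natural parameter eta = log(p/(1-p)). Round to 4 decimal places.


Natural parameter for Bernoulli: eta = log(p/(1-p)).
p = 0.61, 1-p = 0.39.
p/(1-p) = 1.564103.
eta = log(1.564103) = 0.4473

0.4473


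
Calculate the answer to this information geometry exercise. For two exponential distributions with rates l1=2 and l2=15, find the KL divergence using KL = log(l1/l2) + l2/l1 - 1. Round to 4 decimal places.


KL divergence for exponential family:
KL = log(l1/l2) + l2/l1 - 1.
log(2/15) = -2.014903.
15/2 = 7.5.
KL = -2.014903 + 7.5 - 1 = 4.4851

4.4851


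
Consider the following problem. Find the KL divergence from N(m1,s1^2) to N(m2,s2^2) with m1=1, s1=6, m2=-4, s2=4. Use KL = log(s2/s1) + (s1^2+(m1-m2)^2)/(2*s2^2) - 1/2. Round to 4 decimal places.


KL divergence between normal distributions:
KL = log(s2/s1) + (s1^2 + (m1-m2)^2)/(2*s2^2) - 1/2.
log(4/6) = -0.405465.
(6^2 + (1--4)^2)/(2*4^2) = (36 + 25)/32 = 1.90625.
KL = -0.405465 + 1.90625 - 0.5 = 1.0008

1.0008


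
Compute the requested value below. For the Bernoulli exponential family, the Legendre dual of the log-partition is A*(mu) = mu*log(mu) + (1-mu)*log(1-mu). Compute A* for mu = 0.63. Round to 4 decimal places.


Legendre transform for Bernoulli:
A*(mu) = mu*log(mu) + (1-mu)*log(1-mu).
mu = 0.63, 1-mu = 0.37.
mu*log(mu) = 0.63*log(0.63) = -0.291082.
(1-mu)*log(1-mu) = 0.37*log(0.37) = -0.367873.
A* = -0.291082 + -0.367873 = -0.6590

-0.6590


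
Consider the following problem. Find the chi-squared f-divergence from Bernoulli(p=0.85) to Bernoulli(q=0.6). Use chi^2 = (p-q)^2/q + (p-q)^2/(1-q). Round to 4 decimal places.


Chi-squared divergence between Bernoulli distributions:
chi^2 = (p-q)^2/q + (p-q)^2/(1-q).
p = 0.85, q = 0.6, p-q = 0.25.
(p-q)^2 = 0.0625.
term1 = 0.0625/0.6 = 0.104167.
term2 = 0.0625/0.4 = 0.15625.
chi^2 = 0.104167 + 0.15625 = 0.2604

0.2604


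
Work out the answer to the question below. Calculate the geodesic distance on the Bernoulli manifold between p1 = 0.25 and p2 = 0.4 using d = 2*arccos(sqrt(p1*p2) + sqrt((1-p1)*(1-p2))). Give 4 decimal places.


Geodesic distance on Bernoulli manifold:
d(p1,p2) = 2*arccos(sqrt(p1*p2) + sqrt((1-p1)*(1-p2))).
sqrt(p1*p2) = sqrt(0.25*0.4) = 0.316228.
sqrt((1-p1)*(1-p2)) = sqrt(0.75*0.6) = 0.67082.
arg = 0.316228 + 0.67082 = 0.987048.
d = 2*arccos(0.987048) = 0.3222

0.3222


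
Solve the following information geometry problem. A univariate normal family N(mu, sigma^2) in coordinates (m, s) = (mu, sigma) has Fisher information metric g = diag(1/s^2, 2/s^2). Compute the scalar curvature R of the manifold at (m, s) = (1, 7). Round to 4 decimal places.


The metric has the form g = (A dm^2 + B ds^2)/s^2 with A = 1, B = 2.
Substitute u = sqrt(A/B)*m: g = B*(du^2 + ds^2)/s^2, i.e. B times the
Poincare upper half-plane metric, which has constant Gaussian curvature -1.
Scaling a 2D metric by a constant c divides the Gaussian curvature by c,
so K = -1/B = -1/(2) = -0.5000 everywhere (the point (m, s) = (1, 7) is irrelevant:
the curvature is constant).
Scalar curvature in dimension 2: R = 2K = -2/(2) = -1.0000.

-1.0000


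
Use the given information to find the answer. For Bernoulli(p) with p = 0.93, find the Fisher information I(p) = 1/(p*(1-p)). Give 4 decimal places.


For Bernoulli(p), Fisher information is I(p) = 1/(p*(1-p)).
p = 0.93, 1-p = 0.07.
p*(1-p) = 0.0651.
I(p) = 1/0.0651 = 15.3610

15.3610


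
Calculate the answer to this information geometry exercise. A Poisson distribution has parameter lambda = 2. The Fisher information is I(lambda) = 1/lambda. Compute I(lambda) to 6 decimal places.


Fisher information for Poisson: I(lambda) = 1/lambda.
lambda = 2.
I(lambda) = 1/2 = 0.500000

0.500000


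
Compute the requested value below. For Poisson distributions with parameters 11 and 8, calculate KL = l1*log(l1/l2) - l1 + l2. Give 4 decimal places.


KL divergence for Poisson:
KL = l1*log(l1/l2) - l1 + l2.
l1 = 11, l2 = 8.
log(11/8) = 0.318454.
l1*log(l1/l2) = 11 * 0.318454 = 3.502991.
KL = 3.502991 - 11 + 8 = 0.5030

0.5030


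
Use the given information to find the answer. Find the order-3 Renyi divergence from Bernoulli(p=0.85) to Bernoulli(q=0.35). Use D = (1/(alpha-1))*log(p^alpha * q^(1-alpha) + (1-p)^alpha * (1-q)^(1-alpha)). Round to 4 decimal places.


Renyi divergence of order alpha between Bernoulli distributions:
D = (1/(alpha-1))*log(p^alpha * q^(1-alpha) + (1-p)^alpha * (1-q)^(1-alpha)).
alpha = 3, p = 0.85, q = 0.35.
p^alpha * q^(1-alpha) = 0.85^3 * 0.35^-2 = 5.013265.
(1-p)^alpha * (1-q)^(1-alpha) = 0.15^3 * 0.65^-2 = 0.007988.
sum = 5.013265 + 0.007988 = 5.021253.
D = (1/2)*log(5.021253) = 0.8068

0.8068


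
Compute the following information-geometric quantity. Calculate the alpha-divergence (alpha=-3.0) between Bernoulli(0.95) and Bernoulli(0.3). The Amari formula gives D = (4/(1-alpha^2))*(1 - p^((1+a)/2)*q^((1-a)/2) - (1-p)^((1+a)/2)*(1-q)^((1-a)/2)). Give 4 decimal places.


Amari alpha-divergence:
D = (4/(1-alpha^2))*(1 - p^((1+a)/2)*q^((1-a)/2) - (1-p)^((1+a)/2)*(1-q)^((1-a)/2)).
alpha = -3.0, p = 0.95, q = 0.3.
e1 = (1+alpha)/2 = -1.0, e2 = (1-alpha)/2 = 2.0.
t1 = p^e1 * q^e2 = 0.95^-1.0 * 0.3^2.0 = 0.094737.
t2 = (1-p)^e1 * (1-q)^e2 = 0.05^-1.0 * 0.7^2.0 = 9.8.
4/(1-alpha^2) = -0.5.
D = -0.5*(1 - 0.094737 - 9.8) = 4.4474

4.4474


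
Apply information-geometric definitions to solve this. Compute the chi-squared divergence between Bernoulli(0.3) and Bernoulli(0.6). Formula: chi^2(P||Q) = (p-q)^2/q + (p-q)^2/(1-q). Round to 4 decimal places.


Chi-squared divergence between Bernoulli distributions:
chi^2 = (p-q)^2/q + (p-q)^2/(1-q).
p = 0.3, q = 0.6, p-q = -0.3.
(p-q)^2 = 0.09.
term1 = 0.09/0.6 = 0.15.
term2 = 0.09/0.4 = 0.225.
chi^2 = 0.15 + 0.225 = 0.3750

0.3750


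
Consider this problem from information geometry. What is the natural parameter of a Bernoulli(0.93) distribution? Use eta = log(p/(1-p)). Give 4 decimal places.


Natural parameter for Bernoulli: eta = log(p/(1-p)).
p = 0.93, 1-p = 0.07.
p/(1-p) = 13.285714.
eta = log(13.285714) = 2.5867

2.5867


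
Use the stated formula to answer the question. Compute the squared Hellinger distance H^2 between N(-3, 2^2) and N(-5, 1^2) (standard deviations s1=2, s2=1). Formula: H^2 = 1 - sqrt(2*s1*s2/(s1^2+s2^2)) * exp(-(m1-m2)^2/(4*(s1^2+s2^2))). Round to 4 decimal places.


Squared Hellinger distance for Gaussians:
H^2 = 1 - sqrt(2*s1*s2/(s1^2+s2^2)) * exp(-(m1-m2)^2/(4*(s1^2+s2^2))).
s1^2 = 4, s2^2 = 1, s1^2+s2^2 = 5.
sqrt(2*2*1/(5)) = 0.894427.
(m1-m2)^2 = (2)^2 = 4.
exp(-4/(4*5)) = exp(-0.2) = 0.818731.
H^2 = 1 - 0.894427*0.818731 = 0.2677

0.2677


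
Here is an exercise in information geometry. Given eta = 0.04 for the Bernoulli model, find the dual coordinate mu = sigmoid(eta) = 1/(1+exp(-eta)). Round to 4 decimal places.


Dual coordinate (expectation parameter) for Bernoulli:
mu = 1/(1+exp(-eta)).
eta = 0.04.
exp(-eta) = exp(-0.04) = 0.960789.
mu = 1/(1+0.960789) = 0.5100

0.5100


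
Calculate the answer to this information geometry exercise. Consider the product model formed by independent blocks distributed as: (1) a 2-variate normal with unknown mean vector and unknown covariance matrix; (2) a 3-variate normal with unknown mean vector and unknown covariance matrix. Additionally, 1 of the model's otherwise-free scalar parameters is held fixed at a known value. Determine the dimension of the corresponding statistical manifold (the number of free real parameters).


The dimension of a statistical manifold equals the number of free
(independent) real parameters of the model. For a product of independent
blocks the parameter counts add.
- 2-variate normal: 2 (mean) + 2*3/2 = 3 (symmetric covariance) = 5.
- 3-variate normal: 3 (mean) + 3*4/2 = 6 (symmetric covariance) = 9.
Total = 5 + 9 = 14.
1 parameter(s) fixed at known values: 14 - 1 = 13.
Dimension = 13

13


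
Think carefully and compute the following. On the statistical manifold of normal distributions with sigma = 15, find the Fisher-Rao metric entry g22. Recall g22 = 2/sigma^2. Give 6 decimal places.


For the 2-parameter normal family, the Fisher metric has:
  g11 = 1/sigma^2, g22 = 2/sigma^2.
sigma = 15, sigma^2 = 225.
g22 = 0.008889

0.008889
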